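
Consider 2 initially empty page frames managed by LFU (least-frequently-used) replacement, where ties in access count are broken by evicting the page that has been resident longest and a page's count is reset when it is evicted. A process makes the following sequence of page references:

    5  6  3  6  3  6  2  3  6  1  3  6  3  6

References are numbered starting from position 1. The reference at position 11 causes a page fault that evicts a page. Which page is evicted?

1

pos 1: 5: fault, frames (5)
pos 2: 6: fault, frames (5 6)
pos 3: 3: fault, evict 5, frames (6 3)
pos 4: 6: hit
pos 5: 3: hit
pos 6: 6: hit
pos 7: 2: fault, evict 3, frames (6 2)
pos 8: 3: fault, evict 2, frames (6 3)
pos 9: 6: hit
pos 10: 1: fault, evict 3, frames (6 1)
pos 11: 3: fault, evict 1, frames (6 3)
At position 11, page 1 is evicted.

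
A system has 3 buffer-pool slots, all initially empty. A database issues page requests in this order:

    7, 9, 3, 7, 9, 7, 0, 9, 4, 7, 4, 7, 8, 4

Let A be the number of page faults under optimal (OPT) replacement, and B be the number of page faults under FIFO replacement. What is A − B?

Under OPT: F F F . . . F . F . . . F . → 6 faults.
Under FIFO: F F F . . . F . F F . . F . → 7 faults.
A − B = 6 − 7 = -1.

-1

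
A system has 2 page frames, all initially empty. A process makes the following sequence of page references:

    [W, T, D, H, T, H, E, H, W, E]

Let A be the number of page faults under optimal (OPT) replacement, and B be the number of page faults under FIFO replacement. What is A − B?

-3

Under OPT: F F F F . . F . F . → 6 faults.
Under FIFO: F F F F F . F F F F → 9 faults.
A − B = 6 − 9 = -3.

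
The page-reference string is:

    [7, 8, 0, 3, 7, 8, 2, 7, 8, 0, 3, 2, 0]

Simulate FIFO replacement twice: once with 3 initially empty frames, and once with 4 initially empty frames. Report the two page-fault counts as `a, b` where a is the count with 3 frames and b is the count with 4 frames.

9, 10

3 frames: F F F F F F F . . F F . . → 9 faults.
4 frames: F F F F . . F F F F F F . → 10 faults.
10 > 9: adding a frame increased faults — Belady's anomaly.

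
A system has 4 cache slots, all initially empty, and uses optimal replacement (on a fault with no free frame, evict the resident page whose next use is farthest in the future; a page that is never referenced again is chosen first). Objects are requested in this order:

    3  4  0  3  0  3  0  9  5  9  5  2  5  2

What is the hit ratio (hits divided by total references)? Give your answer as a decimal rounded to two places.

0.57

3 → fault, frames [3]
4 → fault, frames [3, 4]
0 → fault, frames [3, 4, 0]
3 → hit
0 → hit
3 → hit
0 → hit
9 → fault, frames [3, 4, 0, 9]
5 → fault, evict 0, frames [3, 4, 9, 5]
9 → hit
5 → hit
2 → fault, evict 9, frames [3, 4, 5, 2]
5 → hit
2 → hit
Hits: 8 of 14 references → 8/14 = 0.5714.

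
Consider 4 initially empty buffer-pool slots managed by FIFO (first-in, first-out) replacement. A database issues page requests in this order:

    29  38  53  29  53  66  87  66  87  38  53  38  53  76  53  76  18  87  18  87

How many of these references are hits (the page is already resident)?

29 → fault, frames {29}
38 → fault, frames {29,38}
53 → fault, frames {29,38,53}
29 → hit
53 → hit
66 → fault, frames {29,38,53,66}
87 → fault, evict 29, frames {38,53,66,87}
66 → hit
87 → hit
38 → hit
53 → hit
38 → hit
53 → hit
76 → fault, evict 38, frames {53,66,87,76}
53 → hit
76 → hit
18 → fault, evict 53, frames {66,87,76,18}
87 → hit
18 → hit
87 → hit
Hits: 13.

13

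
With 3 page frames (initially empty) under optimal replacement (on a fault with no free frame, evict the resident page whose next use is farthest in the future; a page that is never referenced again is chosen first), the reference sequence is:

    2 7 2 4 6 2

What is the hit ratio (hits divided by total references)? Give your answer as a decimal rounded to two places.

0.33

2: fault, frames (2)
7: fault, frames (2 7)
2: hit
4: fault, frames (2 7 4)
6: fault, evict 4, frames (2 7 6)
2: hit
Hits: 2 of 6 references → 2/6 = 0.3333.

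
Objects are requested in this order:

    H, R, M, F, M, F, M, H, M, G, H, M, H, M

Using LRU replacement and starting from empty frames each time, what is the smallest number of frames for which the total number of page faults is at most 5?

f=1: 14 faults
f=2: 8 faults
f=3: 6 faults
f=4: 5 faults
f=5: 5 faults
Smallest f with faults ≤ 5 is 4.

4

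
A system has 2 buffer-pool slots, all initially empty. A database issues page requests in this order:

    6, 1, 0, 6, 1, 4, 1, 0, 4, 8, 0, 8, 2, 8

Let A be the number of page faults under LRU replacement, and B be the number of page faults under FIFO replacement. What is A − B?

Under LRU: F F F F F F . F F F F . F . → 11 faults.
Under FIFO: F F F F F F . F . F . . F . → 9 faults.
A − B = 11 − 9 = 2.

2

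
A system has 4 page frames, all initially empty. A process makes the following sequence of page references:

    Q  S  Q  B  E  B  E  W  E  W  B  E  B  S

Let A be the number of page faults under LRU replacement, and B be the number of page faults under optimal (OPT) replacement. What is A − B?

Under LRU: F F . F F . . F . . . . . F → 6 faults.
Under OPT: F F . F F . . F . . . . . . → 5 faults.
A − B = 6 − 5 = 1.

1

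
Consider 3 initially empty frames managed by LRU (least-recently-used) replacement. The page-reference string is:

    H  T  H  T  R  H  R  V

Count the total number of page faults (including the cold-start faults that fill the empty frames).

4

H: miss, frames (H)
T: miss, frames (H T)
H: hit
T: hit
R: miss, frames (H T R)
H: hit
R: hit
V: miss, evict T, frames (H R V)
Page faults: 4.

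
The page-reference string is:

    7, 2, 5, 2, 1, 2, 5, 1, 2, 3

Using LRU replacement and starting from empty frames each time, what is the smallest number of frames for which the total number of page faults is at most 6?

3

f=1: 10 faults
f=2: 8 faults
f=3: 5 faults
f=4: 5 faults
f=5: 5 faults
Smallest f with faults ≤ 6 is 3.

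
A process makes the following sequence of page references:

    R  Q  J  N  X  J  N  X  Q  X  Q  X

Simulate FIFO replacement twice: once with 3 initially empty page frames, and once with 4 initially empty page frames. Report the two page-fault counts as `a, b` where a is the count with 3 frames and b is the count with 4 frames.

6, 5

3 frames: F F F F F . . . F . . . → 6 faults.
4 frames: F F F F F . . . . . . . → 5 faults.
5 < 6: adding a frame reduced faults, as is typical.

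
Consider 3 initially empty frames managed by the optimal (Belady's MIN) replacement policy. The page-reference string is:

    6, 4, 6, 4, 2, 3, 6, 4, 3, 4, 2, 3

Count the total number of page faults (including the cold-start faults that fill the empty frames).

6: fault, frames {6}
4: fault, frames {6,4}
6: hit
4: hit
2: fault, frames {6,4,2}
3: fault, evict 2, frames {6,4,3}
6: hit
4: hit
3: hit
4: hit
2: fault, evict 4, frames {6,3,2}
3: hit
Page faults: 5.

5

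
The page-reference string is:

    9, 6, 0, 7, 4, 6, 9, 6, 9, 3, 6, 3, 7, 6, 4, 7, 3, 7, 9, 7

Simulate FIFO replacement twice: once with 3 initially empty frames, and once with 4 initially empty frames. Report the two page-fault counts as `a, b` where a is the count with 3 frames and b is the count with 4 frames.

14, 11

3 frames: F F F F F F F . . F . . F F F . F F F . → 14 faults.
4 frames: F F F F F . F F . F . . F . F . . . F . → 11 faults.
11 < 14: adding a frame reduced faults, as is typical.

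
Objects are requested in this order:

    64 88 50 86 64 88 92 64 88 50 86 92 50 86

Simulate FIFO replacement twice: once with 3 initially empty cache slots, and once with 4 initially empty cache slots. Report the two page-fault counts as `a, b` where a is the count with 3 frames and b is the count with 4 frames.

9, 10

3 frames: F F F F F F F . . F F . . . → 9 faults.
4 frames: F F F F . . F F F F F F . . → 10 faults.
10 > 9: adding a frame increased faults — Belady's anomaly.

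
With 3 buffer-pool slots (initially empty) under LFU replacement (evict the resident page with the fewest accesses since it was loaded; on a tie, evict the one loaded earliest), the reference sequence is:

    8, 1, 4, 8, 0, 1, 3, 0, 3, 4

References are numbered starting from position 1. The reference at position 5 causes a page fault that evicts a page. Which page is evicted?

1

pos 1: 8: miss, frames [8]
pos 2: 1: miss, frames [8, 1]
pos 3: 4: miss, frames [8, 1, 4]
pos 4: 8: hit
pos 5: 0: miss, evict 1, frames [8, 4, 0]
At position 5, page 1 is evicted.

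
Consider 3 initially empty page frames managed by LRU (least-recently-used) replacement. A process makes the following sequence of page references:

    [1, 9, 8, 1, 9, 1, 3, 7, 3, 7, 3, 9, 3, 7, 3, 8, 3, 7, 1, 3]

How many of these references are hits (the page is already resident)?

1 → miss, frames (1)
9 → miss, frames (1 9)
8 → miss, frames (1 9 8)
1 → hit
9 → hit
1 → hit
3 → miss, evict 8, frames (9 1 3)
7 → miss, evict 9, frames (1 3 7)
3 → hit
7 → hit
3 → hit
9 → miss, evict 1, frames (7 3 9)
3 → hit
7 → hit
3 → hit
8 → miss, evict 9, frames (7 3 8)
3 → hit
7 → hit
1 → miss, evict 8, frames (3 7 1)
3 → hit
Hits: 12.

12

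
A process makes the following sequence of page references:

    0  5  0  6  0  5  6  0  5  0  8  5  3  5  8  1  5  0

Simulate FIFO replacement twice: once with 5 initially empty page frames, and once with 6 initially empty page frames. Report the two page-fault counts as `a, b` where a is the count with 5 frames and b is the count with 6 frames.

7, 6

5 frames: F F . F . . . . . . F . F . . F . F → 7 faults.
6 frames: F F . F . . . . . . F . F . . F . . → 6 faults.
6 < 7: adding a frame reduced faults, as is typical.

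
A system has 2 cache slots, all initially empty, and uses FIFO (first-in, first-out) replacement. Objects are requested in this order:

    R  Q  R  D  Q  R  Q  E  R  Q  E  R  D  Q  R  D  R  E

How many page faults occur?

R → fault, frames (R)
Q → fault, frames (R Q)
R → hit
D → fault, evict R, frames (Q D)
Q → hit
R → fault, evict Q, frames (D R)
Q → fault, evict D, frames (R Q)
E → fault, evict R, frames (Q E)
R → fault, evict Q, frames (E R)
Q → fault, evict E, frames (R Q)
E → fault, evict R, frames (Q E)
R → fault, evict Q, frames (E R)
D → fault, evict E, frames (R D)
Q → fault, evict R, frames (D Q)
R → fault, evict D, frames (Q R)
D → fault, evict Q, frames (R D)
R → hit
E → fault, evict R, frames (D E)
Page faults: 15.

15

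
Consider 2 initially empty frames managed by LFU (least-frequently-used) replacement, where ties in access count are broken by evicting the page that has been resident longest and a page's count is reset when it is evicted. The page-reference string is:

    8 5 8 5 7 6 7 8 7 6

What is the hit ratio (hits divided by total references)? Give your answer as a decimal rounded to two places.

0.20

8: miss, frames [8]
5: miss, frames [8, 5]
8: hit
5: hit
7: miss, evict 8, frames [5, 7]
6: miss, evict 7, frames [5, 6]
7: miss, evict 6, frames [5, 7]
8: miss, evict 7, frames [5, 8]
7: miss, evict 8, frames [5, 7]
6: miss, evict 7, frames [5, 6]
Hits: 2 of 10 references → 2/10 = 0.2000.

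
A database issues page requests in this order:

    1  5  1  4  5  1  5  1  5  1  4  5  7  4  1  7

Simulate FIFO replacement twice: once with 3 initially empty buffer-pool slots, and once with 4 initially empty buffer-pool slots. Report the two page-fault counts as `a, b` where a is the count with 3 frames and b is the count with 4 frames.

3 frames: F F . F . . . . . . . . F . F . → 5 faults.
4 frames: F F . F . . . . . . . . F . . . → 4 faults.
4 < 5: adding a frame reduced faults, as is typical.

5, 4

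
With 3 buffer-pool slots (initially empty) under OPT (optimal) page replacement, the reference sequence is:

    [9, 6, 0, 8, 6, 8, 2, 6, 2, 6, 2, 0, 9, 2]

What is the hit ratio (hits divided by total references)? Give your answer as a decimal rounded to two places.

9 → miss, frames [9]
6 → miss, frames [9, 6]
0 → miss, frames [9, 6, 0]
8 → miss, evict 9, frames [6, 0, 8]
6 → hit
8 → hit
2 → miss, evict 8, frames [6, 0, 2]
6 → hit
2 → hit
6 → hit
2 → hit
0 → hit
9 → miss, evict 0, frames [6, 2, 9]
2 → hit
Hits: 8 of 14 references → 8/14 = 0.5714.

0.57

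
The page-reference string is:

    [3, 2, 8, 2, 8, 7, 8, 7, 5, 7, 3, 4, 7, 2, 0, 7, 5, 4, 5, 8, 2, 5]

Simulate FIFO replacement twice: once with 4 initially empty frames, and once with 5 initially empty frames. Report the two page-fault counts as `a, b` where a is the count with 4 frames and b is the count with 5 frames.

4 frames: F F F . . F . . F . F F . F F F F F . F F . → 14 faults.
5 frames: F F F . . F . . F . . F . . F . . . . . F . → 8 faults.
8 < 14: adding a frame reduced faults, as is typical.

14, 8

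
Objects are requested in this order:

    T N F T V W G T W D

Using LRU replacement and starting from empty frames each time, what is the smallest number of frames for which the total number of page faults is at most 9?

f=1: 10 faults
f=2: 10 faults
f=3: 8 faults
f=4: 7 faults
f=5: 7 faults
f=6: 7 faults
f=7: 7 faults
Smallest f with faults ≤ 9 is 3.

3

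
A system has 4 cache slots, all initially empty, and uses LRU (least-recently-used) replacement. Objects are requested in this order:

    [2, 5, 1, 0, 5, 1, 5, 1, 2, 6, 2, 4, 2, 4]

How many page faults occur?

2: miss, frames {2}
5: miss, frames {2,5}
1: miss, frames {2,5,1}
0: miss, frames {2,5,1,0}
5: hit
1: hit
5: hit
1: hit
2: hit
6: miss, evict 0, frames {5,1,2,6}
2: hit
4: miss, evict 5, frames {1,6,2,4}
2: hit
4: hit
Page faults: 6.

6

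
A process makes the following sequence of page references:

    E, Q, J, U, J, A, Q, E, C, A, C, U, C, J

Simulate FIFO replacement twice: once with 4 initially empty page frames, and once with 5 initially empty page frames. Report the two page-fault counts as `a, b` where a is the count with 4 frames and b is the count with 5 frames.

4 frames: F F F F . F . F F . . . . F → 8 faults.
5 frames: F F F F . F . . F . . . . . → 6 faults.
6 < 8: adding a frame reduced faults, as is typical.

8, 6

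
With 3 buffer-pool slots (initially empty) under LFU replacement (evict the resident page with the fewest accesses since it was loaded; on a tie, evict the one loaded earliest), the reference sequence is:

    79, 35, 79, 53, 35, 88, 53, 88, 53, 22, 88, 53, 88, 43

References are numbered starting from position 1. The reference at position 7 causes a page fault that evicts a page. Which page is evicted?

88

pos 1: 79 -> miss, frames {79}
pos 2: 35 -> miss, frames {79,35}
pos 3: 79 -> hit
pos 4: 53 -> miss, frames {79,35,53}
pos 5: 35 -> hit
pos 6: 88 -> miss, evict 53, frames {79,35,88}
pos 7: 53 -> miss, evict 88, frames {79,35,53}
At position 7, page 88 is evicted.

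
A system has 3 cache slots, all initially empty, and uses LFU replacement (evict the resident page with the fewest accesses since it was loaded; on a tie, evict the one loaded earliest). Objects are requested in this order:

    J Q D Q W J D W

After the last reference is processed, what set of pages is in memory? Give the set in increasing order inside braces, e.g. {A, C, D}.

{D, Q, W}

J → miss, frames [J]
Q → miss, frames [J, Q]
D → miss, frames [J, Q, D]
Q → hit
W → miss, evict J, frames [Q, D, W]
J → miss, evict D, frames [Q, W, J]
D → miss, evict W, frames [Q, J, D]
W → miss, evict J, frames [Q, D, W]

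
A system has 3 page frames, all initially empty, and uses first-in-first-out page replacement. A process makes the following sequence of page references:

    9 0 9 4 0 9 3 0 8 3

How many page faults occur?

9: fault, frames {9}
0: fault, frames {9,0}
9: hit
4: fault, frames {9,0,4}
0: hit
9: hit
3: fault, evict 9, frames {0,4,3}
0: hit
8: fault, evict 0, frames {4,3,8}
3: hit
Page faults: 5.

5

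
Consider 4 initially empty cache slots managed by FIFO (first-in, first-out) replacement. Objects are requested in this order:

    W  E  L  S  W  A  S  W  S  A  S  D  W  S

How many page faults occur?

W → fault, frames (W)
E → fault, frames (W E)
L → fault, frames (W E L)
S → fault, frames (W E L S)
W → hit
A → fault, evict W, frames (E L S A)
S → hit
W → fault, evict E, frames (L S A W)
S → hit
A → hit
S → hit
D → fault, evict L, frames (S A W D)
W → hit
S → hit
Page faults: 7.

7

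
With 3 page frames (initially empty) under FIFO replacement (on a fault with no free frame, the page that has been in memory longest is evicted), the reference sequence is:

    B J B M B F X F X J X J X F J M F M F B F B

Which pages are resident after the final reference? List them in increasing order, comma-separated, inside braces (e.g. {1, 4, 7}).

{B, F, M}

B → miss, frames (B)
J → miss, frames (B J)
B → hit
M → miss, frames (B J M)
B → hit
F → miss, evict B, frames (J M F)
X → miss, evict J, frames (M F X)
F → hit
X → hit
J → miss, evict M, frames (F X J)
X → hit
J → hit
X → hit
F → hit
J → hit
M → miss, evict F, frames (X J M)
F → miss, evict X, frames (J M F)
M → hit
F → hit
B → miss, evict J, frames (M F B)
F → hit
B → hit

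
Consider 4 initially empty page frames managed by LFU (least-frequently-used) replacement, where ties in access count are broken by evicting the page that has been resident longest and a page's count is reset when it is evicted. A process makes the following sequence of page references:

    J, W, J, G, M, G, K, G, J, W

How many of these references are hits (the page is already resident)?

4

J: fault, frames [J]
W: fault, frames [J, W]
J: hit
G: fault, frames [J, W, G]
M: fault, frames [J, W, G, M]
G: hit
K: fault, evict W, frames [J, G, M, K]
G: hit
J: hit
W: fault, evict M, frames [J, G, K, W]
Hits: 4.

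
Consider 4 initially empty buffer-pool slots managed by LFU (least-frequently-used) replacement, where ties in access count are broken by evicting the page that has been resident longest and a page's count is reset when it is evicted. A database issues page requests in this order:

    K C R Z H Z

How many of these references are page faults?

K -> miss, frames {K}
C -> miss, frames {K,C}
R -> miss, frames {K,C,R}
Z -> miss, frames {K,C,R,Z}
H -> miss, evict K, frames {C,R,Z,H}
Z -> hit
Page faults: 5.

5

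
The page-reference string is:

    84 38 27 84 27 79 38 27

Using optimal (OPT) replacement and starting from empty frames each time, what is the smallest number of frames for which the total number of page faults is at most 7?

2

f=1: 8 faults
f=2: 5 faults
f=3: 4 faults
f=4: 4 faults
Smallest f with faults ≤ 7 is 2.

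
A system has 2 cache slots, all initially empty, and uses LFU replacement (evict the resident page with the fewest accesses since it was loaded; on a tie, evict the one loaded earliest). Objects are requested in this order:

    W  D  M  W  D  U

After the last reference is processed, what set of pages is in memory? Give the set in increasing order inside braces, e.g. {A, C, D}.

W -> miss, frames {W}
D -> miss, frames {W,D}
M -> miss, evict W, frames {D,M}
W -> miss, evict D, frames {M,W}
D -> miss, evict M, frames {W,D}
U -> miss, evict W, frames {D,U}

{D, U}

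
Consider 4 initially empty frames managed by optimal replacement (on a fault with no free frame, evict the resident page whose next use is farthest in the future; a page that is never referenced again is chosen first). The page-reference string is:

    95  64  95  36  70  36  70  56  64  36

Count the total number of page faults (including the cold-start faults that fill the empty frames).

5

95 -> miss, frames [95]
64 -> miss, frames [95, 64]
95 -> hit
36 -> miss, frames [95, 64, 36]
70 -> miss, frames [95, 64, 36, 70]
36 -> hit
70 -> hit
56 -> miss, evict 70, frames [95, 64, 36, 56]
64 -> hit
36 -> hit
Page faults: 5.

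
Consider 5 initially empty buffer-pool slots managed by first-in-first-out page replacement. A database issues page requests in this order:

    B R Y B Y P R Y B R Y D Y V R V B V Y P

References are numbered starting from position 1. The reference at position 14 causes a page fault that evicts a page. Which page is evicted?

pos 1: B: miss, frames (B)
pos 2: R: miss, frames (B R)
pos 3: Y: miss, frames (B R Y)
pos 4: B: hit
pos 5: Y: hit
pos 6: P: miss, frames (B R Y P)
pos 7: R: hit
pos 8: Y: hit
pos 9: B: hit
pos 10: R: hit
pos 11: Y: hit
pos 12: D: miss, frames (B R Y P D)
pos 13: Y: hit
pos 14: V: miss, evict B, frames (R Y P D V)
At position 14, page B is evicted.

B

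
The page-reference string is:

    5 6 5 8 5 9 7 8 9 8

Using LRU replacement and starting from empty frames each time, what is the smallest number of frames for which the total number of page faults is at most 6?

f=1: 10 faults
f=2: 7 faults
f=3: 6 faults
f=4: 5 faults
f=5: 5 faults
Smallest f with faults ≤ 6 is 3.

3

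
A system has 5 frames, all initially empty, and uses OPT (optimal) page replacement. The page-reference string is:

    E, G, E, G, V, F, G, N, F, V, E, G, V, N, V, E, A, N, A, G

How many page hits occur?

14

E: miss, frames (E)
G: miss, frames (E G)
E: hit
G: hit
V: miss, frames (E G V)
F: miss, frames (E G V F)
G: hit
N: miss, frames (E G V F N)
F: hit
V: hit
E: hit
G: hit
V: hit
N: hit
V: hit
E: hit
A: miss, evict F, frames (E G V N A)
N: hit
A: hit
G: hit
Hits: 14.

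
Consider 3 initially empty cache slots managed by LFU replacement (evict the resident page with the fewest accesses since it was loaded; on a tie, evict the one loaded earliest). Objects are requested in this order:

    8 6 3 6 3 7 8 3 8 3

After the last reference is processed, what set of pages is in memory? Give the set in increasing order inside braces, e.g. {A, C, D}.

{3, 6, 8}

8: fault, frames (8)
6: fault, frames (8 6)
3: fault, frames (8 6 3)
6: hit
3: hit
7: fault, evict 8, frames (6 3 7)
8: fault, evict 7, frames (6 3 8)
3: hit
8: hit
3: hit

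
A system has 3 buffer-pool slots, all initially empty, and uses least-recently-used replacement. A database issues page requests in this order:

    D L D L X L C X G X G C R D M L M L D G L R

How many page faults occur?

D: fault, frames (D)
L: fault, frames (D L)
D: hit
L: hit
X: fault, frames (D L X)
L: hit
C: fault, evict D, frames (X L C)
X: hit
G: fault, evict L, frames (C X G)
X: hit
G: hit
C: hit
R: fault, evict X, frames (G C R)
D: fault, evict G, frames (C R D)
M: fault, evict C, frames (R D M)
L: fault, evict R, frames (D M L)
M: hit
L: hit
D: hit
G: fault, evict M, frames (L D G)
L: hit
R: fault, evict D, frames (G L R)
Page faults: 11.

11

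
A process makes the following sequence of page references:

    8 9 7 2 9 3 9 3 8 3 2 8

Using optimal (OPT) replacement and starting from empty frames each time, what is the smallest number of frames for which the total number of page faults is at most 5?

f=1: 12 faults
f=2: 7 faults
f=3: 6 faults
f=4: 5 faults
f=5: 5 faults
Smallest f with faults ≤ 5 is 4.

4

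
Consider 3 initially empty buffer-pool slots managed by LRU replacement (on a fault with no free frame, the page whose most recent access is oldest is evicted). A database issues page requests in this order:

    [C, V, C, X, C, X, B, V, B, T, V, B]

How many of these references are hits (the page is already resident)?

C: fault, frames [C]
V: fault, frames [C, V]
C: hit
X: fault, frames [V, C, X]
C: hit
X: hit
B: fault, evict V, frames [C, X, B]
V: fault, evict C, frames [X, B, V]
B: hit
T: fault, evict X, frames [V, B, T]
V: hit
B: hit
Hits: 6.

6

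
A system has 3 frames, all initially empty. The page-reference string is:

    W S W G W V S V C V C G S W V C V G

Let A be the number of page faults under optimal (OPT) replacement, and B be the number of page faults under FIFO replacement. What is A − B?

-2

Under OPT: F F . F . F . . F . . . F F . . . F → 8 faults.
Under FIFO: F F . F . F . . F . . . F F F F . F → 10 faults.
A − B = 8 − 10 = -2.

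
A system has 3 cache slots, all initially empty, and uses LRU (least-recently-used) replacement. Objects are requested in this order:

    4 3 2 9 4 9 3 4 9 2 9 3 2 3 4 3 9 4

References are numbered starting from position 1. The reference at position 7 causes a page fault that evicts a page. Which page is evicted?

2

pos 1: 4 -> fault, frames {4}
pos 2: 3 -> fault, frames {4,3}
pos 3: 2 -> fault, frames {4,3,2}
pos 4: 9 -> fault, evict 4, frames {3,2,9}
pos 5: 4 -> fault, evict 3, frames {2,9,4}
pos 6: 9 -> hit
pos 7: 3 -> fault, evict 2, frames {4,9,3}
At position 7, page 2 is evicted.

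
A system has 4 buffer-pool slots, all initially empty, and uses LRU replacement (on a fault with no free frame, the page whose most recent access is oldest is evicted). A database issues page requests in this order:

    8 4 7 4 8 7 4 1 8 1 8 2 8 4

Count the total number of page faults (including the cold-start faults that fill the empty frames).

5

8 -> miss, frames {8}
4 -> miss, frames {8,4}
7 -> miss, frames {8,4,7}
4 -> hit
8 -> hit
7 -> hit
4 -> hit
1 -> miss, frames {8,7,4,1}
8 -> hit
1 -> hit
8 -> hit
2 -> miss, evict 7, frames {4,1,8,2}
8 -> hit
4 -> hit
Page faults: 5.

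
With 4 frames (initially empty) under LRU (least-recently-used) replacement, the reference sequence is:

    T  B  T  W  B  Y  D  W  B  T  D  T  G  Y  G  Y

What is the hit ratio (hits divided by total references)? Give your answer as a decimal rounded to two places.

T: miss, frames {T}
B: miss, frames {T,B}
T: hit
W: miss, frames {B,T,W}
B: hit
Y: miss, frames {T,W,B,Y}
D: miss, evict T, frames {W,B,Y,D}
W: hit
B: hit
T: miss, evict Y, frames {D,W,B,T}
D: hit
T: hit
G: miss, evict W, frames {B,D,T,G}
Y: miss, evict B, frames {D,T,G,Y}
G: hit
Y: hit
Hits: 8 of 16 references → 8/16 = 0.5000.

0.50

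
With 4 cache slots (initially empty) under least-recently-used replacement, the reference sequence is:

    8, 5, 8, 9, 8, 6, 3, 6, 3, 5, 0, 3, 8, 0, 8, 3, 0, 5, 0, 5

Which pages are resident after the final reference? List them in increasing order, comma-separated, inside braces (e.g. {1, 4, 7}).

{0, 3, 5, 8}

8: miss, frames (8)
5: miss, frames (8 5)
8: hit
9: miss, frames (5 8 9)
8: hit
6: miss, frames (5 9 8 6)
3: miss, evict 5, frames (9 8 6 3)
6: hit
3: hit
5: miss, evict 9, frames (8 6 3 5)
0: miss, evict 8, frames (6 3 5 0)
3: hit
8: miss, evict 6, frames (5 0 3 8)
0: hit
8: hit
3: hit
0: hit
5: hit
0: hit
5: hit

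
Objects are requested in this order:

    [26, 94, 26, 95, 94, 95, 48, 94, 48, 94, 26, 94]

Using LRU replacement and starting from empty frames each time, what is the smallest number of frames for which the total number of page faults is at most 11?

f=1: 12 faults
f=2: 7 faults
f=3: 5 faults
f=4: 4 faults
Smallest f with faults ≤ 11 is 2.

2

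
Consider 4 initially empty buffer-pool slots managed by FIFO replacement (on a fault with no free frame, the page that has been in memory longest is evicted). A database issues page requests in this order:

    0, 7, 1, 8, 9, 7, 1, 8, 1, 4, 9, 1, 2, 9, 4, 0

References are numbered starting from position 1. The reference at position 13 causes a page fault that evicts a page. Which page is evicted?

1

pos 1: 0 -> fault, frames {0}
pos 2: 7 -> fault, frames {0,7}
pos 3: 1 -> fault, frames {0,7,1}
pos 4: 8 -> fault, frames {0,7,1,8}
pos 5: 9 -> fault, evict 0, frames {7,1,8,9}
pos 6: 7 -> hit
pos 7: 1 -> hit
pos 8: 8 -> hit
pos 9: 1 -> hit
pos 10: 4 -> fault, evict 7, frames {1,8,9,4}
pos 11: 9 -> hit
pos 12: 1 -> hit
pos 13: 2 -> fault, evict 1, frames {8,9,4,2}
At position 13, page 1 is evicted.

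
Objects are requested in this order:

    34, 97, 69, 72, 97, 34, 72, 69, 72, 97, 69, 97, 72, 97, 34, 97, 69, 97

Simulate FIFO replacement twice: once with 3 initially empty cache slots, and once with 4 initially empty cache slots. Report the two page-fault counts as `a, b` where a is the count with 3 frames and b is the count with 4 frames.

11, 4

3 frames: F F F F . F . . . F F . F . F F F . → 11 faults.
4 frames: F F F F . . . . . . . . . . . . . . → 4 faults.
4 < 11: adding a frame reduced faults, as is typical.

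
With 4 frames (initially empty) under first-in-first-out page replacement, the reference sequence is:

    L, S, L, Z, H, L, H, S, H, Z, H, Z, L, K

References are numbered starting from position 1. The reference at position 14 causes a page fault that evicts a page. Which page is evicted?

L

pos 1: L: fault, frames [L]
pos 2: S: fault, frames [L, S]
pos 3: L: hit
pos 4: Z: fault, frames [L, S, Z]
pos 5: H: fault, frames [L, S, Z, H]
pos 6: L: hit
pos 7: H: hit
pos 8: S: hit
pos 9: H: hit
pos 10: Z: hit
pos 11: H: hit
pos 12: Z: hit
pos 13: L: hit
pos 14: K: fault, evict L, frames [S, Z, H, K]
At position 14, page L is evicted.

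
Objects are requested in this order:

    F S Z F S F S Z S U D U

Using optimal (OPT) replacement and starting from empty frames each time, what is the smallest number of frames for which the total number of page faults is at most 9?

2

f=1: 12 faults
f=2: 7 faults
f=3: 5 faults
f=4: 5 faults
f=5: 5 faults
Smallest f with faults ≤ 9 is 2.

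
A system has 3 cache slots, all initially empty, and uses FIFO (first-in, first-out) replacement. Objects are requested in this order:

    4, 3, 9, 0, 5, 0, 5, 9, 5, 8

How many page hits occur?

4 -> fault, frames [4]
3 -> fault, frames [4, 3]
9 -> fault, frames [4, 3, 9]
0 -> fault, evict 4, frames [3, 9, 0]
5 -> fault, evict 3, frames [9, 0, 5]
0 -> hit
5 -> hit
9 -> hit
5 -> hit
8 -> fault, evict 9, frames [0, 5, 8]
Hits: 4.

4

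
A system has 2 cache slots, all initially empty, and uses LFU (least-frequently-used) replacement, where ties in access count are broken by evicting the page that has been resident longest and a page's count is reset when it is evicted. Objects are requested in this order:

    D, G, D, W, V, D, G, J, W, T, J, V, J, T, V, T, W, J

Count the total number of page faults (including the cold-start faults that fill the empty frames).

D → miss, frames {D}
G → miss, frames {D,G}
D → hit
W → miss, evict G, frames {D,W}
V → miss, evict W, frames {D,V}
D → hit
G → miss, evict V, frames {D,G}
J → miss, evict G, frames {D,J}
W → miss, evict J, frames {D,W}
T → miss, evict W, frames {D,T}
J → miss, evict T, frames {D,J}
V → miss, evict J, frames {D,V}
J → miss, evict V, frames {D,J}
T → miss, evict J, frames {D,T}
V → miss, evict T, frames {D,V}
T → miss, evict V, frames {D,T}
W → miss, evict T, frames {D,W}
J → miss, evict W, frames {D,J}
Page faults: 16.

16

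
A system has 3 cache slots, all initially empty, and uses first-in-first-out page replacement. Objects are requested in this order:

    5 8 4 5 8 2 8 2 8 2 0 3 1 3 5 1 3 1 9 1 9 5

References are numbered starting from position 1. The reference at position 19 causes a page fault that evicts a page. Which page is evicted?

3

pos 1: 5 -> miss, frames [5]
pos 2: 8 -> miss, frames [5, 8]
pos 3: 4 -> miss, frames [5, 8, 4]
pos 4: 5 -> hit
pos 5: 8 -> hit
pos 6: 2 -> miss, evict 5, frames [8, 4, 2]
pos 7: 8 -> hit
pos 8: 2 -> hit
pos 9: 8 -> hit
pos 10: 2 -> hit
pos 11: 0 -> miss, evict 8, frames [4, 2, 0]
pos 12: 3 -> miss, evict 4, frames [2, 0, 3]
pos 13: 1 -> miss, evict 2, frames [0, 3, 1]
pos 14: 3 -> hit
pos 15: 5 -> miss, evict 0, frames [3, 1, 5]
pos 16: 1 -> hit
pos 17: 3 -> hit
pos 18: 1 -> hit
pos 19: 9 -> miss, evict 3, frames [1, 5, 9]
At position 19, page 3 is evicted.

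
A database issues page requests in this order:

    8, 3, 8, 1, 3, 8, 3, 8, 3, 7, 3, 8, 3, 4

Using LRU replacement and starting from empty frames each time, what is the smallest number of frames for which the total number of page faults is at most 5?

f=1: 14 faults
f=2: 8 faults
f=3: 5 faults
f=4: 5 faults
f=5: 5 faults
Smallest f with faults ≤ 5 is 3.

3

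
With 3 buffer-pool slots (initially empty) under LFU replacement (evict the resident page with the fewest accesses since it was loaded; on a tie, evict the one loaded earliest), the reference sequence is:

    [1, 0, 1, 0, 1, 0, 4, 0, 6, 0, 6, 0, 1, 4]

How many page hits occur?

9

1: miss, frames (1)
0: miss, frames (1 0)
1: hit
0: hit
1: hit
0: hit
4: miss, frames (1 0 4)
0: hit
6: miss, evict 4, frames (1 0 6)
0: hit
6: hit
0: hit
1: hit
4: miss, evict 6, frames (1 0 4)
Hits: 9.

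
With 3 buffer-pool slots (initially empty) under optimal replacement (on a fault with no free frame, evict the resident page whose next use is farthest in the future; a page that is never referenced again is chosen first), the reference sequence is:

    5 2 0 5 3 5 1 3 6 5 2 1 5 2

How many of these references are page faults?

5: fault, frames [5]
2: fault, frames [5, 2]
0: fault, frames [5, 2, 0]
5: hit
3: fault, evict 0, frames [5, 2, 3]
5: hit
1: fault, evict 2, frames [5, 3, 1]
3: hit
6: fault, evict 3, frames [5, 1, 6]
5: hit
2: fault, evict 6, frames [5, 1, 2]
1: hit
5: hit
2: hit
Page faults: 7.

7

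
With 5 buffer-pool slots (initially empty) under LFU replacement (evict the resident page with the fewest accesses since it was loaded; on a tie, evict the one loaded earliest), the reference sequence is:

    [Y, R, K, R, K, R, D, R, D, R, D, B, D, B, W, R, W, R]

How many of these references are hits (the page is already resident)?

Y -> miss, frames {Y}
R -> miss, frames {Y,R}
K -> miss, frames {Y,R,K}
R -> hit
K -> hit
R -> hit
D -> miss, frames {Y,R,K,D}
R -> hit
D -> hit
R -> hit
D -> hit
B -> miss, frames {Y,R,K,D,B}
D -> hit
B -> hit
W -> miss, evict Y, frames {R,K,D,B,W}
R -> hit
W -> hit
R -> hit
Hits: 12.

12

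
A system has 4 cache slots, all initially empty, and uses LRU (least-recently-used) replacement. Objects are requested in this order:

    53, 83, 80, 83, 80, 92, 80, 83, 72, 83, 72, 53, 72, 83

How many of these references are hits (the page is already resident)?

8

53 -> miss, frames {53}
83 -> miss, frames {53,83}
80 -> miss, frames {53,83,80}
83 -> hit
80 -> hit
92 -> miss, frames {53,83,80,92}
80 -> hit
83 -> hit
72 -> miss, evict 53, frames {92,80,83,72}
83 -> hit
72 -> hit
53 -> miss, evict 92, frames {80,83,72,53}
72 -> hit
83 -> hit
Hits: 8.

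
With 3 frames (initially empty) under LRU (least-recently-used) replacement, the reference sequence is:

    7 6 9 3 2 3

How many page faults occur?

7 → fault, frames (7)
6 → fault, frames (7 6)
9 → fault, frames (7 6 9)
3 → fault, evict 7, frames (6 9 3)
2 → fault, evict 6, frames (9 3 2)
3 → hit
Page faults: 5.

5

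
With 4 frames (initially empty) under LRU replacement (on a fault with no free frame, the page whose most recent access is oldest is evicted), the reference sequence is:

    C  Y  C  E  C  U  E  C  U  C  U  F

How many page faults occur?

C: fault, frames {C}
Y: fault, frames {C,Y}
C: hit
E: fault, frames {Y,C,E}
C: hit
U: fault, frames {Y,E,C,U}
E: hit
C: hit
U: hit
C: hit
U: hit
F: fault, evict Y, frames {E,C,U,F}
Page faults: 5.

5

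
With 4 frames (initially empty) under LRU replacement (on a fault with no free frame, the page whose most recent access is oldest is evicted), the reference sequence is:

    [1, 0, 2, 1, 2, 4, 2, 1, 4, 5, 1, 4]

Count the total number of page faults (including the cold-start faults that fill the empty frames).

5

1 → fault, frames [1]
0 → fault, frames [1, 0]
2 → fault, frames [1, 0, 2]
1 → hit
2 → hit
4 → fault, frames [0, 1, 2, 4]
2 → hit
1 → hit
4 → hit
5 → fault, evict 0, frames [2, 1, 4, 5]
1 → hit
4 → hit
Page faults: 5.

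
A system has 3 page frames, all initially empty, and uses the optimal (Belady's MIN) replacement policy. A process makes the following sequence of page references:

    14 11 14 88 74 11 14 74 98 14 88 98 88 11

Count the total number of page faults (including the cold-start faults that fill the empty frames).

14 → miss, frames (14)
11 → miss, frames (14 11)
14 → hit
88 → miss, frames (14 11 88)
74 → miss, evict 88, frames (14 11 74)
11 → hit
14 → hit
74 → hit
98 → miss, evict 74, frames (14 11 98)
14 → hit
88 → miss, evict 14, frames (11 98 88)
98 → hit
88 → hit
11 → hit
Page faults: 6.

6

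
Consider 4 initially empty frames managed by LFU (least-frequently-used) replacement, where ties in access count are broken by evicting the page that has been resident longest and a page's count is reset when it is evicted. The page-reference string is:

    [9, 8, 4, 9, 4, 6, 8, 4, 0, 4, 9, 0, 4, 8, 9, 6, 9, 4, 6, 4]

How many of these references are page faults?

9 -> fault, frames [9]
8 -> fault, frames [9, 8]
4 -> fault, frames [9, 8, 4]
9 -> hit
4 -> hit
6 -> fault, frames [9, 8, 4, 6]
8 -> hit
4 -> hit
0 -> fault, evict 6, frames [9, 8, 4, 0]
4 -> hit
9 -> hit
0 -> hit
4 -> hit
8 -> hit
9 -> hit
6 -> fault, evict 0, frames [9, 8, 4, 6]
9 -> hit
4 -> hit
6 -> hit
4 -> hit
Page faults: 6.

6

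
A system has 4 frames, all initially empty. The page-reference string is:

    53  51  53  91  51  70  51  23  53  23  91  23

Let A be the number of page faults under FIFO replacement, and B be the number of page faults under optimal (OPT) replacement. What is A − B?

Under FIFO: F F . F . F . F F . . . → 6 faults.
Under OPT: F F . F . F . F . . . . → 5 faults.
A − B = 6 − 5 = 1.

1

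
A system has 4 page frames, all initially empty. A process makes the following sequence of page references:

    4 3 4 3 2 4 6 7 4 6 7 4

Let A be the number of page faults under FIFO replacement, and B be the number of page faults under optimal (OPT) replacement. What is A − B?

1

Under FIFO: F F . . F . F F F . . . → 6 faults.
Under OPT: F F . . F . F F . . . . → 5 faults.
A − B = 6 − 5 = 1.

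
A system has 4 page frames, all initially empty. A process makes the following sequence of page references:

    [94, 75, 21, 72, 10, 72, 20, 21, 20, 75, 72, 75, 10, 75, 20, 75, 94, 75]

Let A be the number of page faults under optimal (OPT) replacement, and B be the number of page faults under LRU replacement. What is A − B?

Under OPT: F F F F F . F . . . . . F . . . F . → 8 faults.
Under LRU: F F F F F . F . . F . . F . . . F . → 9 faults.
A − B = 8 − 9 = -1.

-1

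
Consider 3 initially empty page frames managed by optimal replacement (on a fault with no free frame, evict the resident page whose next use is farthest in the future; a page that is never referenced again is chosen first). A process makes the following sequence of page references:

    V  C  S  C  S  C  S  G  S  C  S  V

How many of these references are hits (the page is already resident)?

V: miss, frames {V}
C: miss, frames {V,C}
S: miss, frames {V,C,S}
C: hit
S: hit
C: hit
S: hit
G: miss, evict V, frames {C,S,G}
S: hit
C: hit
S: hit
V: miss, evict G, frames {C,S,V}
Hits: 7.

7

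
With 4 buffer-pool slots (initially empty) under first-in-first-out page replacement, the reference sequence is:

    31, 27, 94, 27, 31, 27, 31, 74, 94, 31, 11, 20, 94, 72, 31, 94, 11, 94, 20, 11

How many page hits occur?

9

31: fault, frames {31}
27: fault, frames {31,27}
94: fault, frames {31,27,94}
27: hit
31: hit
27: hit
31: hit
74: fault, frames {31,27,94,74}
94: hit
31: hit
11: fault, evict 31, frames {27,94,74,11}
20: fault, evict 27, frames {94,74,11,20}
94: hit
72: fault, evict 94, frames {74,11,20,72}
31: fault, evict 74, frames {11,20,72,31}
94: fault, evict 11, frames {20,72,31,94}
11: fault, evict 20, frames {72,31,94,11}
94: hit
20: fault, evict 72, frames {31,94,11,20}
11: hit
Hits: 9.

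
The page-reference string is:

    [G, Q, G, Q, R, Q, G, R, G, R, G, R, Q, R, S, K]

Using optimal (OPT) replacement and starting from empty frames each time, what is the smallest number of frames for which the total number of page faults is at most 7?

f=1: 16 faults
f=2: 7 faults
f=3: 5 faults
f=4: 5 faults
f=5: 5 faults
Smallest f with faults ≤ 7 is 2.

2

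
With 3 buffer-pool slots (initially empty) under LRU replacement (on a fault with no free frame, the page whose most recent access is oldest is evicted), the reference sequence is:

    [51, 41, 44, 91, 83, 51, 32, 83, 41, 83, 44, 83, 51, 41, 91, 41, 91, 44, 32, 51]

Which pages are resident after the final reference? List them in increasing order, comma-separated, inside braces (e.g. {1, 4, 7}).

{32, 44, 51}

51 -> fault, frames (51)
41 -> fault, frames (51 41)
44 -> fault, frames (51 41 44)
91 -> fault, evict 51, frames (41 44 91)
83 -> fault, evict 41, frames (44 91 83)
51 -> fault, evict 44, frames (91 83 51)
32 -> fault, evict 91, frames (83 51 32)
83 -> hit
41 -> fault, evict 51, frames (32 83 41)
83 -> hit
44 -> fault, evict 32, frames (41 83 44)
83 -> hit
51 -> fault, evict 41, frames (44 83 51)
41 -> fault, evict 44, frames (83 51 41)
91 -> fault, evict 83, frames (51 41 91)
41 -> hit
91 -> hit
44 -> fault, evict 51, frames (41 91 44)
32 -> fault, evict 41, frames (91 44 32)
51 -> fault, evict 91, frames (44 32 51)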